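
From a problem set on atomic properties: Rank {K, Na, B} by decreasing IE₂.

IE_2 is the cost of taking one more electron from the +1 cation: K⁺ is the bare [Ar] core; Na⁺ is the bare [Ne] core; B⁺ still has 2 valence electrons.
Breaking into a closed-shell core is much more expensive than removing a leftover valence electron — K and Na have the largest IE_2 here.
The numbers (kJ/mol): K 3052, Na 4562, B 2427.
So the second ionization energies run B < K < Na.

Na > K > B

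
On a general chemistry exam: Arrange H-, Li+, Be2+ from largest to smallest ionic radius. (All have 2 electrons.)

H- > Li+ > Be2+

All of these have 2 electrons, so size is governed by nuclear charge alone: the more protons, the stronger the pull on the same electron cloud, and the smaller the ion.
Nuclear charges: Be2+ (Z=4), Li+ (Z=3), H- (Z=1).
Largest to smallest: H- > Li+ > Be2+.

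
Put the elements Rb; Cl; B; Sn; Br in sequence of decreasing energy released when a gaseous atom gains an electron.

Electron affinity generally becomes more exothermic across a period toward the halogens and less exothermic down a group.
These span different periods and groups, so the two trends combine.
Rb > B: this pair runs against the simple trend — see the exception note.
Sn > Rb: both are in period 5; the period trend gives Sn the larger value.
Br > Sn: both effects reinforce here, so Br is clearly the higher of the two.
Cl > Br: Cl sits above Br in group 17, so the down-group effect alone puts Cl higher.
Note the exception: Rb has a higher electron affinity than B, contrary to the simple trend — B's ns²np¹ configuration gives only a small electron affinity — the sparsely filled np subshell binds an added electron weakly.
For reference (kJ/mol): B 27, Cl 349, Br 325, Rb 47, Sn 107.
So from highest to lowest: Cl > Br > Sn > Rb > B.

Cl > Br > Sn > Rb > B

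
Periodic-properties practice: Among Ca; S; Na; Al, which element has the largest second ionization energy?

After 1 electron has been removed, what remains? Ca⁺ still has 1 valence electron; S⁺ still has 5 valence electrons; Na⁺ is the bare [Ne] core; Al⁺ still has 2 valence electrons.
Core electrons are held far more tightly than valence electrons, so Na tops the IE_2 order.
Valence configurations: Ca⁺ [Ar]4s¹, S⁺ [Ne]3s²3p³, Al⁺ [Ne]3s².
The numbers (kJ/mol): Ca 1145, S 2252, Na 4562, Al 1817.
Hence IE_2: Ca < Al < S < Na.

Na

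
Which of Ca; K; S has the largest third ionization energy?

IE_3 is the cost of taking one more electron from the +2 cation: Ca²⁺ is the bare [Ar] core; K²⁺ is already 1 electron into the core; S²⁺ still has 4 valence electrons.
Pulling an electron out of a noble-gas core costs far more than removing a remaining valence electron, so K and Ca sit at the high end of IE_3.
Tabulated IE_3 (kJ/mol): Ca 4912, K 4420, S 3357.
Hence IE_3: S < K < Ca.

Ca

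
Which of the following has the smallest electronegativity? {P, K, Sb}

K

P is in period 3, group 15; K is in period 4, group 1; Sb is in period 5, group 15.
Atoms toward the upper right of the periodic table pull bonding electrons most strongly.
These span different periods and groups, so the two trends combine.
Sb > K: period and group pull opposite ways; the across-period shift dominates (2.05 vs 0.82).
P > Sb: they share group 15; the group trend gives P the larger value.
Tabulated electronegativity (Pauling): P 2.19, K 0.82, Sb 2.05.
The smallest electronegativity among these belongs to K.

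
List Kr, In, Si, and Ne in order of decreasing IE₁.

Removing the outermost electron gets harder across a period and easier down a group.
Neither a single period nor a single group — weigh both effects.
Si > In: relative to In, both the across-period and down-group shifts push Si's first ionization energy up.
Kr > Si: the two effects oppose for this pair; the across-period effect wins (1351 vs 786 kJ/mol).
Ne > Kr: they share group 18; the group trend gives Ne the larger value.
Tabulated first ionization energy (kJ/mol): Ne 2081, Si 786, Kr 1351, In 558.
So from highest to lowest: Ne > Kr > Si > In.

Ne > Kr > Si > In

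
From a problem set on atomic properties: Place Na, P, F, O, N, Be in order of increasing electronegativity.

Na < Be < P < N < O < F

Be is in period 2, group 2; N is in period 2, group 15; O is in period 2, group 16; F is in period 2, group 17; Na is in period 3, group 1; P is in period 3, group 15.
EN rises left→right (higher Z_eff, smaller atoms) and falls top→bottom (larger, more shielded atoms).
Neither a single period nor a single group — weigh both effects.
Be > Na: relative to Na, both the across-period and down-group shifts push Be's electronegativity up.
P > Be: period and group pull opposite ways; the across-period shift dominates (2.19 vs 1.57).
N > P: they share group 15; the group trend gives N the larger value.
O > N: both are in period 2; the period trend gives O the larger value.
F > O: both are in period 2; the period trend gives F the larger value.
Approximate values (Pauling): Be 1.57, N 3.04, O 3.44, F 3.98, Na 0.93, P 2.19.
So from lowest to highest: Na < Be < P < N < O < F.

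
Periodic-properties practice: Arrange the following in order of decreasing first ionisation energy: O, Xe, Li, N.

First ionization energy rises across a period (greater Z_eff holds electrons more tightly) and falls down a group (valence electrons are farther from the nucleus).
Here both period and group differ, so the two effects have to be weighed against each other.
Xe > Li: the two effects oppose for this pair; the across-period effect wins (1170 vs 520 kJ/mol).
O > Xe: period and group pull opposite ways; the down-group shift dominates (1314 vs 1170 kJ/mol).
N > O: this pair runs against the simple trend — see the exception note.
Note the exception: N has a higher first ionization energy than O, contrary to the simple trend — pairing an electron in O's 2p⁴ costs repulsion energy, so O ionizes more easily than half-filled N (2p³).
For reference (kJ/mol): Li 520, N 1402, O 1314, Xe 1170.
So from highest to lowest: N > O > Xe > Li.

N > O > Xe > Li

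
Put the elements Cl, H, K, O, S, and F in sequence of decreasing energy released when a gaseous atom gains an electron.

H is in period 1, group 1; O is in period 2, group 16; F is in period 2, group 17; S is in period 3, group 16; Cl is in period 3, group 17; K is in period 4, group 1.
Atoms with high Z_eff and room in the valence shell (especially the halogens) have the most exothermic electron affinities.
These span different periods and groups, so the two trends combine.
H > K: they share group 1; the group trend gives H the larger value.
O > H: period and group pull opposite ways; the across-period shift dominates (141 vs 73 kJ/mol).
S > O: this pair runs against the simple trend — see the exception note.
F > S: both effects reinforce here, so F is clearly the higher of the two.
Cl > F: this pair runs against the simple trend — see the exception note.
Note the exception: S has a higher electron affinity than O, contrary to the simple trend — the compact 2p subshell of O repels the added electron more than S's larger 3p does.
Note the exception: Cl has a higher electron affinity than F, contrary to the simple trend — F's small 2p subshell makes the incoming electron feel strong e⁻–e⁻ repulsion, so Cl actually releases more energy on gaining an electron.
For reference (kJ/mol): H 73, O 141, F 328, S 200, Cl 349, K 48.
So from highest to lowest: Cl > F > S > O > H > K.

Cl, F, S, O, H, K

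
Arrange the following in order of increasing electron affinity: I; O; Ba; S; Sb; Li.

Ba, Li, Sb, O, S, I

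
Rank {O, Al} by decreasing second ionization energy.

O > Al

The second ionization energy removes an electron from the +1 ion. For each element: O⁺ still has 5 valence electrons; Al⁺ still has 2 valence electrons.
All are still removing valence electrons, so compare the +1 ions as you would atoms: IE_2 generally rises across a period (higher Z_eff) and falls down a group (larger shell), subject to the usual subshell exceptions.
Valence configurations: O⁺ [He]2s²2p³, Al⁺ [Ne]3s².
Approximate IE_2 values (kJ/mol): O 3388, Al 1817.
Putting it together, IE_2: Al < O.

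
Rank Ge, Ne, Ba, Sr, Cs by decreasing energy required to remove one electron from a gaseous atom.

Ne > Ge > Sr > Ba > Cs

Ne is in period 2, group 18; Ge is in period 4, group 14; Sr is in period 5, group 2; Cs is in period 6, group 1; Ba is in period 6, group 2.
IE₁ increases left→right with effective nuclear charge and decreases top→bottom as the valence shell moves farther out.
These span different periods and groups, so the two trends combine.
Ba > Cs: both are in period 6; the period trend gives Ba the larger value.
Sr > Ba: they share group 2; the group trend gives Sr the larger value.
Ge > Sr: both effects reinforce here, so Ge is clearly the higher of the two.
Ne > Ge: both effects reinforce here, so Ne is clearly the higher of the two.
For reference (kJ/mol): Ne 2081, Ge 762, Sr 550, Cs 376, Ba 503.
So from highest to lowest: Ne > Ge > Sr > Ba > Cs.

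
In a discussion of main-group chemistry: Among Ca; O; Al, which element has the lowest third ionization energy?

Consider each +2 ion: Ca²⁺ is the bare [Ar] core; O²⁺ still has 4 valence electrons; Al²⁺ still has 1 valence electron.
Usually core removal costs more than valence removal, but here the competition is close: a tightly held n=2 valence electron can cost more to remove than an n=3 core electron, so the actual values have to decide it.
Valence configurations: O²⁺ [He]2s²2p², Al²⁺ [Ne]3s¹.
The numbers (kJ/mol): Ca 4912, O 5300, Al 2745.
Hence IE_3: Al < Ca < O.

Al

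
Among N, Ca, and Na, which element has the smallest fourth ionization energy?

Ca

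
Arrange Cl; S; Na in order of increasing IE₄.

After 3 electrons have been removed, what remains? Cl³⁺ still has 4 valence electrons; S³⁺ still has 3 valence electrons; Na³⁺ is already 2 electrons into the core.
Pulling an electron out of a noble-gas core costs far more than removing a remaining valence electron, so Na sits at the high end of IE_4.
Valence configurations: Cl³⁺ [Ne]3s²3p², S³⁺ [Ne]3s²3p¹.
Tabulated IE_4 (kJ/mol): Cl 5159, S 4556, Na 9543.
So the fourth ionization energies run S < Cl < Na.

S < Cl < Na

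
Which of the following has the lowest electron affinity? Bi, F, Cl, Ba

F is in period 2, group 17; Cl is in period 3, group 17; Ba is in period 6, group 2; Bi is in period 6, group 15.
EA tends to increase across a period and decrease down a group, though the pattern is less regular than for IE or radius.
Here both period and group differ, so the two effects have to be weighed against each other.
Bi > Ba: Bi lies to the right of Ba in period 6, so the across-period effect alone puts Bi higher.
F > Bi: relative to Bi, both the across-period and down-group shifts push F's electron affinity up.
Cl > F: this pair runs against the simple trend — see the exception note.
Note the exception: Cl has a higher electron affinity than F, contrary to the simple trend — F's small 2p subshell makes the incoming electron feel strong e⁻–e⁻ repulsion, so Cl actually releases more energy on gaining an electron.
For reference (kJ/mol): F 328, Cl 349, Ba 14, Bi 91.
The lowest electron affinity among these belongs to Ba.

Ba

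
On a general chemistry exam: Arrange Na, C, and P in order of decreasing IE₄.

After 3 electrons have been removed, what remains? Na³⁺ is already 2 electrons into the core; C³⁺ still has 1 valence electron; P³⁺ still has 2 valence electrons.
Core electrons are held far more tightly than valence electrons, so Na tops the IE_4 order.
Valence configurations: C³⁺ [He]2s¹, P³⁺ [Ne]3s².
The numbers (kJ/mol): Na 9543, C 6223, P 4964.
Overall IE_4 order: P < C < Na.

Na > C > P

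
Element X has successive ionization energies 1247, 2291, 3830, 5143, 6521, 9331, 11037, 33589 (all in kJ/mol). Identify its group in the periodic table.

Look for the largest jump between consecutive ionization energies: IE8/IE7 ≈ 3.0, far larger than any earlier ratio.
That jump marks the point where a core electron is being removed. So the atom has 7 valence electrons.
A main-group element with 7 valence electrons is in group 17.

Group 17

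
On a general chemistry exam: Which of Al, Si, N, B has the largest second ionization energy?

N

The second ionization energy removes an electron from the +1 ion. For each element: Al⁺ still has 2 valence electrons; Si⁺ still has 3 valence electrons; N⁺ still has 4 valence electrons; B⁺ still has 2 valence electrons.
All are still removing valence electrons, so compare the +1 ions as you would atoms: IE_2 generally rises across a period (higher Z_eff) and falls down a group (larger shell), subject to the usual subshell exceptions.
Valence configurations: Al⁺ [Ne]3s², Si⁺ [Ne]3s²3p¹, N⁺ [He]2s²2p², B⁺ [He]2s².
Si⁺ loses a lone 3p electron whereas Al⁺ must break into a filled 3s² pair, so IE_2(Al) > IE_2(Si) even though Si has the higher nuclear charge.
Tabulated IE_2 (kJ/mol): Al 1817, Si 1577, N 2856, B 2427.
Overall IE_2 order: Si < Al < B < N.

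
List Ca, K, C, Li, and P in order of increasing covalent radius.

C < P < Li < Ca < K

Across a period the added protons contract the valence shell; down a group each new principal shell makes the atom larger.
Neither a single period nor a single group — weigh both effects.
P > C: period and group pull opposite ways; the down-group shift dominates (111 vs 75 pm).
Li > P: period and group pull opposite ways; the across-period shift dominates (133 vs 111 pm).
Ca > Li: period and group pull opposite ways; the down-group shift dominates (171 vs 133 pm).
K > Ca: K lies to the left of Ca in period 4, so the across-period effect alone puts K larger.
Approximate values (pm): Li 133, C 75, P 111, K 196, Ca 171.
So from smallest to largest: C < P < Li < Ca < K.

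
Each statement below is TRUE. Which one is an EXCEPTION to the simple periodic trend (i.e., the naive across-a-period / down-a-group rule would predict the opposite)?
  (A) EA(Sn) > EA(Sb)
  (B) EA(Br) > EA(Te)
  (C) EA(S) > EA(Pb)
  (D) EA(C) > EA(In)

(A)

The general trend: electron affinity increases across a period and decreases down a group.
(A) Sn (period 5, group 14) vs Sb (period 5, group 15): the stated order contradicts the simple trend.
(B) Br (period 4, group 17) vs Te (period 5, group 16): the stated order agrees with the simple trend.
(C) S (period 3, group 16) vs Pb (period 6, group 14): the stated order agrees with the simple trend.
(D) C (period 2, group 14) vs In (period 5, group 13): the stated order agrees with the simple trend.
The exception is (A): adding an electron to Sb's half-filled 5p³ is unfavourable, so Sn has the more exothermic EA.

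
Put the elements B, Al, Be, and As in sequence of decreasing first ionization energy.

Removing the outermost electron gets harder across a period and easier down a group.
These span different periods and groups, so the two trends combine.
B > Al: they share group 13; the group trend gives B the larger value.
Be > B: this pair runs against the simple trend — see the exception note.
As > Be: the two effects oppose for this pair; the across-period effect wins (947 vs 900 kJ/mol).
Note the exception: Be has a higher first ionization energy than B, contrary to the simple trend — removing B's lone 2p electron is easier than breaking Be's filled 2s².
For reference (kJ/mol): Be 900, B 801, Al 578, As 947.
So from highest to lowest: As > Be > B > Al.

As, Be, B, Al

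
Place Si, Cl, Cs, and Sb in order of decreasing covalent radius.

Radius decreases left→right (rising Z_eff, same n) and increases top→bottom (higher n).
Neither a single period nor a single group — weigh both effects.
Si > Cl: both are in period 3; the period trend gives Si the larger value.
Sb > Si: the two effects oppose for this pair; the down-group effect wins (140 vs 116 pm).
Cs > Sb: both effects reinforce here, so Cs is clearly the larger of the two.
For reference (pm): Si 116, Cl 99, Sb 140, Cs 232.
So from largest to smallest: Cs > Sb > Si > Cl.

Cs, Sb, Si, Cl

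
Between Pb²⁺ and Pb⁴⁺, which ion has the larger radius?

Pb²⁺

Both ions have Z = 82 protons, but Pb⁴⁺ has lost more electrons, so its remaining electrons feel a larger effective nuclear charge per electron and are pulled in more tightly.
Higher positive charge → smaller ion, so Pb²⁺ > Pb⁴⁺.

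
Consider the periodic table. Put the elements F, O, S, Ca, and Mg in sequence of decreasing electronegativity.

F > O > S > Mg > Ca

O is in period 2, group 16; F is in period 2, group 17; Mg is in period 3, group 2; S is in period 3, group 16; Ca is in period 4, group 2.
Smaller atoms with higher effective nuclear charge are more electronegative.
Neither a single period nor a single group — weigh both effects.
Mg > Ca: Mg sits above Ca in group 2, so the down-group effect alone puts Mg higher.
S > Mg: both are in period 3; the period trend gives S the larger value.
O > S: O sits above S in group 16, so the down-group effect alone puts O higher.
F > O: both are in period 2; the period trend gives F the larger value.
Tabulated electronegativity (Pauling): O 3.44, F 3.98, Mg 1.31, S 2.58, Ca 1.00.
So from highest to lowest: F > O > S > Mg > Ca.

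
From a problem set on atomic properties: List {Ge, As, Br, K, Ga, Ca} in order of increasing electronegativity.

K, Ca, Ga, Ge, As, Br

K is in period 4, group 1; Ca is in period 4, group 2; Ga is in period 4, group 13; Ge is in period 4, group 14; As is in period 4, group 15; Br is in period 4, group 17.
EN rises left→right (higher Z_eff, smaller atoms) and falls top→bottom (larger, more shielded atoms).
All lie in period 4, so electronegativity increases left to right.
So from lowest to highest: K < Ca < Ga < Ge < As < Br.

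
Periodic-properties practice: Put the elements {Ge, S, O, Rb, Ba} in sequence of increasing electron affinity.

Electron affinity generally becomes more exothermic across a period toward the halogens and less exothermic down a group.
Neither a single period nor a single group — weigh both effects.
Rb > Ba: period and group pull opposite ways; the down-group shift dominates (47 vs 14 kJ/mol).
Ge > Rb: relative to Rb, both the across-period and down-group shifts push Ge's electron affinity up.
O > Ge: relative to Ge, both the across-period and down-group shifts push O's electron affinity up.
S > O: this pair runs against the simple trend — see the exception note.
Note the exception: S has a higher electron affinity than O, contrary to the simple trend — the compact 2p subshell of O repels the added electron more than S's larger 3p does.
For reference (kJ/mol): O 141, S 200, Ge 119, Rb 47, Ba 14.
So from lowest to highest: Ba < Rb < Ge < O < S.

Ba < Rb < Ge < O < S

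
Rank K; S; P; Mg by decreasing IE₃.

Mg > K > S > P

IE_3 is the cost of taking one more electron from the +2 cation: K²⁺ is already 1 electron into the core; S²⁺ still has 4 valence electrons; P²⁺ still has 3 valence electrons; Mg²⁺ is the bare [Ne] core.
Breaking into a closed-shell core is much more expensive than removing a leftover valence electron — K and Mg have the largest IE_3 here.
Valence configurations: S²⁺ [Ne]3s²3p², P²⁺ [Ne]3s²3p¹.
The numbers (kJ/mol): K 4420, S 3357, P 2914, Mg 7733.
Hence IE_3: P < S < K < Mg.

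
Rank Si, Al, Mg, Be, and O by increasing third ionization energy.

Al, Si, O, Mg, Be

Consider each +2 ion: Si²⁺ still has 2 valence electrons; Al²⁺ still has 1 valence electron; Mg²⁺ is the bare [Ne] core; Be²⁺ is the bare [He] core; O²⁺ still has 4 valence electrons.
Breaking into a closed-shell core is much more expensive than removing a leftover valence electron — Mg and Be have the largest IE_3 here.
Valence configurations: Si²⁺ [Ne]3s², Al²⁺ [Ne]3s¹, O²⁺ [He]2s²2p².
The numbers (kJ/mol): Si 3232, Al 2745, Mg 7733, Be 14849, O 5300.
So the third ionization energies run Al < Si < O < Mg < Be.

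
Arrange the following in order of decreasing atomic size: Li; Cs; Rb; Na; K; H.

Across a period the added protons contract the valence shell; down a group each new principal shell makes the atom larger.
All are in group 1, so atomic radius increases down the group.
So from largest to smallest: Cs > Rb > K > Na > Li > H.

Cs, Rb, K, Na, Li, H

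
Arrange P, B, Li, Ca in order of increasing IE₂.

Ca < P < B < Li

The second ionization energy removes an electron from the +1 ion. For each element: P⁺ still has 4 valence electrons; B⁺ still has 2 valence electrons; Li⁺ is the bare [He] core; Ca⁺ still has 1 valence electron.
Pulling an electron out of a noble-gas core costs far more than removing a remaining valence electron, so Li sits at the high end of IE_2.
Valence configurations: P⁺ [Ne]3s²3p², B⁺ [He]2s², Ca⁺ [Ar]4s¹.
The numbers (kJ/mol): P 1907, B 2427, Li 7298, Ca 1145.
Putting it together, IE_2: Ca < P < B < Li.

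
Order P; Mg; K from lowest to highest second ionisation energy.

The second ionization energy removes an electron from the +1 ion. For each element: P⁺ still has 4 valence electrons; Mg⁺ still has 1 valence electron; K⁺ is the bare [Ar] core.
Breaking into a closed-shell core is much more expensive than removing a leftover valence electron — K has the largest IE_2 here.
Valence configurations: P⁺ [Ne]3s²3p², Mg⁺ [Ne]3s¹.
The numbers (kJ/mol): P 1907, Mg 1451, K 3052.
Hence IE_2: Mg < P < K.

Mg < P < K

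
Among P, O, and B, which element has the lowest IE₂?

P

The second ionization energy removes an electron from the +1 ion. For each element: P⁺ still has 4 valence electrons; O⁺ still has 5 valence electrons; B⁺ still has 2 valence electrons.
All are still removing valence electrons, so compare the +1 ions as you would atoms: IE_2 generally rises across a period (higher Z_eff) and falls down a group (larger shell), subject to the usual subshell exceptions.
Valence configurations: P⁺ [Ne]3s²3p², O⁺ [He]2s²2p³, B⁺ [He]2s².
The numbers (kJ/mol): P 1907, O 3388, B 2427.
Overall IE_2 order: P < B < O.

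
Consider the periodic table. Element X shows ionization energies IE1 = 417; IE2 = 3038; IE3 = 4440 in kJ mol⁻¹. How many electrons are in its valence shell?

1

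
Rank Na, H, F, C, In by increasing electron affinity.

In, Na, H, C, F

Atoms with high Z_eff and room in the valence shell (especially the halogens) have the most exothermic electron affinities.
Here both period and group differ, so the two effects have to be weighed against each other.
Na > In: the two effects oppose for this pair; the down-group effect wins (53 vs 29 kJ/mol).
H > Na: H sits above Na in group 1, so the down-group effect alone puts H higher.
C > H: the two effects oppose for this pair; the across-period effect wins (122 vs 73 kJ/mol).
F > C: both are in period 2; the period trend gives F the larger value.
For reference (kJ/mol): H 73, C 122, F 328, Na 53, In 29.
So from lowest to highest: In < Na < H < C < F.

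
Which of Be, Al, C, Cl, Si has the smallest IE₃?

The third ionization energy removes an electron from the +2 ion. For each element: Be²⁺ is the bare [He] core; Al²⁺ still has 1 valence electron; C²⁺ still has 2 valence electrons; Cl²⁺ still has 5 valence electrons; Si²⁺ still has 2 valence electrons.
Core electrons are held far more tightly than valence electrons, so Be tops the IE_3 order.
Valence configurations: Al²⁺ [Ne]3s¹, C²⁺ [He]2s², Cl²⁺ [Ne]3s²3p³, Si²⁺ [Ne]3s².
The numbers (kJ/mol): Be 14849, Al 2745, C 4620, Cl 3822, Si 3232.
Putting it together, IE_3: Al < Si < Cl < C < Be.

Al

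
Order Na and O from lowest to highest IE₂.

O < Na

The second ionization energy removes an electron from the +1 ion. For each element: Na⁺ is the bare [Ne] core; O⁺ still has 5 valence electrons.
Core electrons are held far more tightly than valence electrons, so Na tops the IE_2 order.
The numbers (kJ/mol): Na 4562, O 3388.
So the second ionization energies run O < Na.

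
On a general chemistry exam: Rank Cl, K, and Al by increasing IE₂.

Al, Cl, K

The second ionization energy removes an electron from the +1 ion. For each element: Cl⁺ still has 6 valence electrons; K⁺ is the bare [Ar] core; Al⁺ still has 2 valence electrons.
Breaking into a closed-shell core is much more expensive than removing a leftover valence electron — K has the largest IE_2 here.
Valence configurations: Cl⁺ [Ne]3s²3p⁴, Al⁺ [Ne]3s².
The numbers (kJ/mol): Cl 2298, K 3052, Al 1817.
So the second ionization energies run Al < Cl < K.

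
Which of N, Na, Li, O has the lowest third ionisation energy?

IE_3 is the cost of taking one more electron from the +2 cation: N²⁺ still has 3 valence electrons; Na²⁺ is already 1 electron into the core; Li²⁺ is already 1 electron into the core; O²⁺ still has 4 valence electrons.
Core electrons are held far more tightly than valence electrons, so Na and Li top the IE_3 order.
Valence configurations: N²⁺ [He]2s²2p¹, O²⁺ [He]2s²2p².
Approximate IE_3 values (kJ/mol): N 4578, Na 6910, Li 11815, O 5300.
So the third ionization energies run N < O < Na < Li.

N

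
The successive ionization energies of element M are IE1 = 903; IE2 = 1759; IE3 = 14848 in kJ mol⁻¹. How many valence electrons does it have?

2

Look for the largest jump between consecutive ionization energies: IE3/IE2 ≈ 8.4, far larger than any earlier ratio.
That jump marks the point where a core electron is being removed. So the atom has 2 valence electrons.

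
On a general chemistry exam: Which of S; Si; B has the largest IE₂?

B

The second ionization energy removes an electron from the +1 ion. For each element: S⁺ still has 5 valence electrons; Si⁺ still has 3 valence electrons; B⁺ still has 2 valence electrons.
All are still removing valence electrons, so compare the +1 ions as you would atoms: IE_2 generally rises across a period (higher Z_eff) and falls down a group (larger shell), subject to the usual subshell exceptions.
Valence configurations: S⁺ [Ne]3s²3p³, Si⁺ [Ne]3s²3p¹, B⁺ [He]2s².
Approximate IE_2 values (kJ/mol): S 2252, Si 1577, B 2427.
So the second ionization energies run Si < S < B.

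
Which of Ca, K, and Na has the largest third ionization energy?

Na

IE_3 is the cost of taking one more electron from the +2 cation: Ca²⁺ is the bare [Ar] core; K²⁺ is already 1 electron into the core; Na²⁺ is already 1 electron into the core.
All of these are removing an electron from a noble-gas core or deeper; the smaller core (lower principal quantum number) is held far more tightly, and within a period the higher nuclear charge binds the same core more tightly.
Tabulated IE_3 (kJ/mol): Ca 4912, K 4420, Na 6910.
Overall IE_3 order: K < Ca < Na.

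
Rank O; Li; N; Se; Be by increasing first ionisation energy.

Li, Be, Se, O, N

Li is in period 2, group 1; Be is in period 2, group 2; N is in period 2, group 15; O is in period 2, group 16; Se is in period 4, group 16.
Removing the outermost electron gets harder across a period and easier down a group.
Neither a single period nor a single group — weigh both effects.
Be > Li: Be lies to the right of Li in period 2, so the across-period effect alone puts Be higher.
Se > Be: the two effects oppose for this pair; the across-period effect wins (941 vs 900 kJ/mol).
O > Se: they share group 16; the group trend gives O the larger value.
N > O: this pair runs against the simple trend — see the exception note.
Note the exception: N has a higher first ionization energy than O, contrary to the simple trend — pairing an electron in O's 2p⁴ costs repulsion energy, so O ionizes more easily than half-filled N (2p³).
For reference (kJ/mol): Li 520, Be 900, N 1402, O 1314, Se 941.
So from lowest to highest: Li < Be < Se < O < N.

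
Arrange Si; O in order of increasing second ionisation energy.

Si < O

After 1 electron has been removed, what remains? Si⁺ still has 3 valence electrons; O⁺ still has 5 valence electrons.
All are still removing valence electrons, so compare the +1 ions as you would atoms: IE_2 generally rises across a period (higher Z_eff) and falls down a group (larger shell), subject to the usual subshell exceptions.
Valence configurations: Si⁺ [Ne]3s²3p¹, O⁺ [He]2s²2p³.
Approximate IE_2 values (kJ/mol): Si 1577, O 3388.
Putting it together, IE_2: Si < O.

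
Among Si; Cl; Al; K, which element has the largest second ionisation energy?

The second ionization energy removes an electron from the +1 ion. For each element: Si⁺ still has 3 valence electrons; Cl⁺ still has 6 valence electrons; Al⁺ still has 2 valence electrons; K⁺ is the bare [Ar] core.
Breaking into a closed-shell core is much more expensive than removing a leftover valence electron — K has the largest IE_2 here.
Valence configurations: Si⁺ [Ne]3s²3p¹, Cl⁺ [Ne]3s²3p⁴, Al⁺ [Ne]3s².
Si⁺ loses a lone 3p electron whereas Al⁺ must break into a filled 3s² pair, so IE_2(Al) > IE_2(Si) even though Si has the higher nuclear charge.
The numbers (kJ/mol): Si 1577, Cl 2298, Al 1817, K 3052.
Overall IE_2 order: Si < Al < Cl < K.

K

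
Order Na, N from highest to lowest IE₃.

The third ionization energy removes an electron from the +2 ion. For each element: Na²⁺ is already 1 electron into the core; N²⁺ still has 3 valence electrons.
Pulling an electron out of a noble-gas core costs far more than removing a remaining valence electron, so Na sits at the high end of IE_3.
Tabulated IE_3 (kJ/mol): Na 6910, N 4578.
Overall IE_3 order: N < Na.

Na > N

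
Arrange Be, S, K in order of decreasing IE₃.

Be > K > S

After 2 electrons have been removed, what remains? Be²⁺ is the bare [He] core; S²⁺ still has 4 valence electrons; K²⁺ is already 1 electron into the core.
Breaking into a closed-shell core is much more expensive than removing a leftover valence electron — K and Be have the largest IE_3 here.
Tabulated IE_3 (kJ/mol): Be 14849, S 3357, K 4420.
So the third ionization energies run S < K < Be.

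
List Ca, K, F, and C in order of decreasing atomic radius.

K > Ca > C > F

C is in period 2, group 14; F is in period 2, group 17; K is in period 4, group 1; Ca is in period 4, group 2.
Moving right in a period, electrons are added to the same shell under a stronger nuclear pull, so atoms get smaller; moving down, a new shell is opened and atoms get larger.
Neither a single period nor a single group — weigh both effects.
C > F: C lies to the left of F in period 2, so the across-period effect alone puts C larger.
Ca > C: relative to C, both the across-period and down-group shifts push Ca's atomic radius up.
K > Ca: both are in period 4; the period trend gives K the larger value.
For reference (pm): C 75, F 64, K 196, Ca 171.
So from largest to smallest: K > Ca > C > F.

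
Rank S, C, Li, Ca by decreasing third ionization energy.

Li > Ca > C > S

After 2 electrons have been removed, what remains? S²⁺ still has 4 valence electrons; C²⁺ still has 2 valence electrons; Li²⁺ is already 1 electron into the core; Ca²⁺ is the bare [Ar] core.
Core electrons are held far more tightly than valence electrons, so Ca and Li top the IE_3 order.
Valence configurations: S²⁺ [Ne]3s²3p², C²⁺ [He]2s².
Tabulated IE_3 (kJ/mol): S 3357, C 4620, Li 11815, Ca 4912.
Putting it together, IE_3: S < C < Ca < Li.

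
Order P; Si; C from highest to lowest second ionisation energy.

IE_2 is the cost of taking one more electron from the +1 cation: P⁺ still has 4 valence electrons; Si⁺ still has 3 valence electrons; C⁺ still has 3 valence electrons.
All are still removing valence electrons, so compare the +1 ions as you would atoms: IE_2 generally rises across a period (higher Z_eff) and falls down a group (larger shell), subject to the usual subshell exceptions.
Valence configurations: P⁺ [Ne]3s²3p², Si⁺ [Ne]3s²3p¹, C⁺ [He]2s²2p¹.
Approximate IE_2 values (kJ/mol): P 1907, Si 1577, C 2353.
Putting it together, IE_2: Si < P < C.

C > P > Si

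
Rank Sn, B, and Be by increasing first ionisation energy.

Be is in period 2, group 2; B is in period 2, group 13; Sn is in period 5, group 14.
First ionization energy rises across a period (greater Z_eff holds electrons more tightly) and falls down a group (valence electrons are farther from the nucleus).
Here both period and group differ, so the two effects have to be weighed against each other.
B > Sn: period and group pull opposite ways; the down-group shift dominates (801 vs 709 kJ/mol).
Be > B: this pair runs against the simple trend — see the exception note.
Note the exception: Be has a higher first ionization energy than B, contrary to the simple trend — removing B's lone 2p electron is easier than breaking Be's filled 2s².
Tabulated first ionization energy (kJ/mol): Be 900, B 801, Sn 709.
So from lowest to highest: Sn < B < Be.

Sn < B < Be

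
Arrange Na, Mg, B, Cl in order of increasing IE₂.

IE_2 is the cost of taking one more electron from the +1 cation: Na⁺ is the bare [Ne] core; Mg⁺ still has 1 valence electron; B⁺ still has 2 valence electrons; Cl⁺ still has 6 valence electrons.
Core electrons are held far more tightly than valence electrons, so Na tops the IE_2 order.
Valence configurations: Mg⁺ [Ne]3s¹, B⁺ [He]2s², Cl⁺ [Ne]3s²3p⁴.
Tabulated IE_2 (kJ/mol): Na 4562, Mg 1451, B 2427, Cl 2298.
So the second ionization energies run Mg < Cl < B < Na.

Mg, Cl, B, Na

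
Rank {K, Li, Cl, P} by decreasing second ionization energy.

Consider each +1 ion: K⁺ is the bare [Ar] core; Li⁺ is the bare [He] core; Cl⁺ still has 6 valence electrons; P⁺ still has 4 valence electrons.
Breaking into a closed-shell core is much more expensive than removing a leftover valence electron — K and Li have the largest IE_2 here.
Valence configurations: Cl⁺ [Ne]3s²3p⁴, P⁺ [Ne]3s²3p².
Approximate IE_2 values (kJ/mol): K 3052, Li 7298, Cl 2298, P 1907.
Overall IE_2 order: P < Cl < K < Li.

Li, K, Cl, P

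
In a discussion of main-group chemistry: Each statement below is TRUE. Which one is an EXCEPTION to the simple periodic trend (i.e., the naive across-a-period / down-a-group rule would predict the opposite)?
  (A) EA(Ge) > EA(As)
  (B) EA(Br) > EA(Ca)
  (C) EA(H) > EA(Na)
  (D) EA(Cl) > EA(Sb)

(A)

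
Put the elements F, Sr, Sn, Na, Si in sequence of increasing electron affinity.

F is in period 2, group 17; Na is in period 3, group 1; Si is in period 3, group 14; Sr is in period 5, group 2; Sn is in period 5, group 14.
Atoms with high Z_eff and room in the valence shell (especially the halogens) have the most exothermic electron affinities.
Neither a single period nor a single group — weigh both effects.
Na > Sr: the two effects oppose for this pair; the down-group effect wins (53 vs 5 kJ/mol).
Sn > Na: the two effects oppose for this pair; the across-period effect wins (107 vs 53 kJ/mol).
Si > Sn: they share group 14; the group trend gives Si the larger value.
F > Si: relative to Si, both the across-period and down-group shifts push F's electron affinity up.
Approximate values (kJ/mol): F 328, Na 53, Si 134, Sr 5, Sn 107.
So from lowest to highest: Sr < Na < Sn < Si < F.

Sr < Na < Sn < Si < F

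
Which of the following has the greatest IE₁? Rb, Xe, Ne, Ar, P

Ne

Ne is in period 2, group 18; P is in period 3, group 15; Ar is in period 3, group 18; Rb is in period 5, group 1; Xe is in period 5, group 18.
Removing the outermost electron gets harder across a period and easier down a group.
These span different periods and groups, so the two trends combine.
P > Rb: relative to Rb, both the across-period and down-group shifts push P's first ionization energy up.
Xe > P: the two effects oppose for this pair; the across-period effect wins (1170 vs 1012 kJ/mol).
Ar > Xe: Ar sits above Xe in group 18, so the down-group effect alone puts Ar higher.
Ne > Ar: Ne sits above Ar in group 18, so the down-group effect alone puts Ne higher.
Tabulated first ionization energy (kJ/mol): Ne 2081, P 1012, Ar 1521, Rb 403, Xe 1170.
The greatest IE₁ among these belongs to Ne.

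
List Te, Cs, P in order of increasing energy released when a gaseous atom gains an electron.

Adding an electron releases more energy for atoms nearer the top right (short of the noble gases).
Here both period and group differ, so the two effects have to be weighed against each other.
P > Cs: both effects reinforce here, so P is clearly the higher of the two.
Te > P: the two effects oppose for this pair; the across-period effect wins (190 vs 72 kJ/mol).
Tabulated electron affinity (kJ/mol): P 72, Te 190, Cs 46.
So from lowest to highest: Cs < P < Te.

Cs < P < Te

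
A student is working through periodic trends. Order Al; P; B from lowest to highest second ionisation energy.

Al < P < B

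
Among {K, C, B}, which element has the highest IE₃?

C

IE_3 is the cost of taking one more electron from the +2 cation: K²⁺ is already 1 electron into the core; C²⁺ still has 2 valence electrons; B²⁺ still has 1 valence electron.
Usually core removal costs more than valence removal, but here the competition is close: a tightly held n=2 valence electron can cost more to remove than an n=3 core electron, so the actual values have to decide it.
Valence configurations: C²⁺ [He]2s², B²⁺ [He]2s¹.
Tabulated IE_3 (kJ/mol): K 4420, C 4620, B 3660.
Hence IE_3: B < K < C.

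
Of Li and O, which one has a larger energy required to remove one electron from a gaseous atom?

Li is in period 2, group 1; O is in period 2, group 16.
Across a period the outer electron is held more tightly (higher IE₁); down a group it sits in a higher shell, more shielded, and comes off more easily.
All lie in period 2, so first ionization energy increases left to right.
So O has the larger energy required to remove one electron from a gaseous atom (O > Li).

O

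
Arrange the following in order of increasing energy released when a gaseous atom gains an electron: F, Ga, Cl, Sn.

Ga < Sn < F < Cl

F is in period 2, group 17; Cl is in period 3, group 17; Ga is in period 4, group 13; Sn is in period 5, group 14.
EA tends to increase across a period and decrease down a group, though the pattern is less regular than for IE or radius.
Here both period and group differ, so the two effects have to be weighed against each other.
Sn > Ga: the two effects oppose for this pair; the across-period effect wins (107 vs 29 kJ/mol).
F > Sn: relative to Sn, both the across-period and down-group shifts push F's electron affinity up.
Cl > F: this pair runs against the simple trend — see the exception note.
Note the exception: Cl has a higher electron affinity than F, contrary to the simple trend — F's small 2p subshell makes the incoming electron feel strong e⁻–e⁻ repulsion, so Cl actually releases more energy on gaining an electron.
For reference (kJ/mol): F 328, Cl 349, Ga 29, Sn 107.
So from lowest to highest: Ga < Sn < F < Cl.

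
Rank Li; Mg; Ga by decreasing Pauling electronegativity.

Electronegativity increases across a period and decreases down a group, tracking effective nuclear charge and atomic size.
These sit on a diagonal, where the across-period and down-group effects partly cancel.
Mg > Li: the two effects oppose for this pair; the across-period effect wins (1.31 vs 0.98).
Ga > Mg: the two effects oppose for this pair; the across-period effect wins (1.81 vs 1.31).
For reference (Pauling): Li 0.98, Mg 1.31, Ga 1.81.
So from highest to lowest: Ga > Mg > Li.

Ga > Mg > Li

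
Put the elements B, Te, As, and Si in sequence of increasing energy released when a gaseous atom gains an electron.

B is in period 2, group 13; Si is in period 3, group 14; As is in period 4, group 15; Te is in period 5, group 16.
Adding an electron releases more energy for atoms nearer the top right (short of the noble gases).
A diagonal step moves right (one effect) and down (the opposite effect) at once.
As > B: the two effects oppose for this pair; the across-period effect wins (78 vs 27 kJ/mol).
Si > As: the two effects oppose for this pair; the down-group effect wins (134 vs 78 kJ/mol).
Te > Si: the two effects oppose for this pair; the across-period effect wins (190 vs 134 kJ/mol).
For reference (kJ/mol): B 27, Si 134, As 78, Te 190.
So from lowest to highest: B < As < Si < Te.

B < As < Si < Te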